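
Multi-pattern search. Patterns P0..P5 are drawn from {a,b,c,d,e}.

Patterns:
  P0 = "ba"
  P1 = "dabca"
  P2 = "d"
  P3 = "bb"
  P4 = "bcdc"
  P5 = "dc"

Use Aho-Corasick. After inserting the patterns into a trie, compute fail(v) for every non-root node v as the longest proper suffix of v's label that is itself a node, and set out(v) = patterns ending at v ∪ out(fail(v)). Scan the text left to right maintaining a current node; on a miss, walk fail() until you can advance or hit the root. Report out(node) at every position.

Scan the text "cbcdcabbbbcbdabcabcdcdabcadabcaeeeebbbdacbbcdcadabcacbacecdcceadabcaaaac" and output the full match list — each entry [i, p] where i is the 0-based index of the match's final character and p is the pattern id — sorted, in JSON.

Build:
Trie (insert patterns):
  0='ε' goto b→1 d→3
  1='b' goto a→2 b→8 c→9
  2='ba' goto ·  [P0 ends]
  3='d' goto a→4 c→12  [P2 ends]
  4='da' goto b→5
  5='dab' goto c→6
  6='dabc' goto a→7
  7='dabca' goto ·  [P1 ends]
  8='bb' goto ·  [P3 ends]
  9='bc' goto d→10
  10='bcd' goto c→11
  11='bcdc' goto ·  [P4 ends]
  12='dc' goto ·  [P5 ends]

Failure links (BFS by depth):
  fail(1) 'b': from fail(0)=0 chase 'b': 0 ⇒ 0;  out=∅∪out(0)=∅
  fail(3) 'd': from fail(0)=0 chase 'd': 0 ⇒ 0;  out={2}∪out(0)={2}
  fail(2) 'ba': from fail(1)=0 chase 'a': 0 ⇒ 0;  out={0}∪out(0)={0}
  fail(4) 'da': from fail(3)=0 chase 'a': 0 ⇒ 0;  out=∅∪out(0)=∅
  fail(8) 'bb': from fail(1)=0 chase 'b': 0 ⇒ 1;  out={3}∪out(1)={3}
  fail(9) 'bc': from fail(1)=0 chase 'c': 0 ⇒ 0;  out=∅∪out(0)=∅
  fail(12) 'dc': from fail(3)=0 chase 'c': 0 ⇒ 0;  out={5}∪out(0)={5}
  fail(5) 'dab': from fail(4)=0 chase 'b': 0 ⇒ 1;  out=∅∪out(1)=∅
  fail(10) 'bcd': from fail(9)=0 chase 'd': 0 ⇒ 3;  out=∅∪out(3)={2}
  fail(6) 'dabc': from fail(5)=1 chase 'c': 1 ⇒ 9;  out=∅∪out(9)=∅
  fail(11) 'bcdc': from fail(10)=3 chase 'c': 3 ⇒ 12;  out={4}∪out(12)={4,5}
  fail(7) 'dabca': from fail(6)=9 chase 'a': 9→0 ⇒ 0;  out={1}∪out(0)={1}

Run:
i=0 'c': node 0→0
i=1 'b': node 0→1
i=2 'c': node 1→9
i=3 'd': node 9→10  ** P2@[3:3]
i=4 'c': node 10→11  ** P4@[1:4],P5@[3:4]
i=5 'a': node 11→0 (via fail)
i=6 'b': node 0→1
i=7 'b': node 1→8  ** P3@[6:7]
i=8 'b': node 8→8 (via fail)  ** P3@[7:8]
i=9 'b': node 8→8 (via fail)  ** P3@[8:9]
i=10 'c': node 8→9 (via fail)
i=11 'b': node 9→1 (via fail)
i=12 'd': node 1→3 (via fail)  ** P2@[12:12]
i=13 'a': node 3→4
i=14 'b': node 4→5
i=15 'c': node 5→6
i=16 'a': node 6→7  ** P1@[12:16]
i=17 'b': node 7→1 (via fail)
i=18 'c': node 1→9
i=19 'd': node 9→10  ** P2@[19:19]
i=20 'c': node 10→11  ** P4@[17:20],P5@[19:20]
i=21 'd': node 11→3 (via fail)  ** P2@[21:21]
i=22 'a': node 3→4
i=23 'b': node 4→5
i=24 'c': node 5→6
i=25 'a': node 6→7  ** P1@[21:25]
i=26 'd': node 7→3 (via fail)  ** P2@[26:26]
i=27 'a': node 3→4
i=28 'b': node 4→5
i=29 'c': node 5→6
i=30 'a': node 6→7  ** P1@[26:30]
i=31 'e': node 7→0 (via fail)
i=32 'e': node 0→0
i=33 'e': node 0→0
i=34 'e': node 0→0
i=35 'b': node 0→1
i=36 'b': node 1→8  ** P3@[35:36]
i=37 'b': node 8→8 (via fail)  ** P3@[36:37]
i=38 'd': node 8→3 (via fail)  ** P2@[38:38]
i=39 'a': node 3→4
i=40 'c': node 4→0 (via fail)
i=41 'b': node 0→1
i=42 'b': node 1→8  ** P3@[41:42]
i=43 'c': node 8→9 (via fail)
i=44 'd': node 9→10  ** P2@[44:44]
i=45 'c': node 10→11  ** P4@[42:45],P5@[44:45]
i=46 'a': node 11→0 (via fail)
i=47 'd': node 0→3  ** P2@[47:47]
i=48 'a': node 3→4
i=49 'b': node 4→5
i=50 'c': node 5→6
i=51 'a': node 6→7  ** P1@[47:51]
i=52 'c': node 7→0 (via fail)
i=53 'b': node 0→1
i=54 'a': node 1→2  ** P0@[53:54]
i=55 'c': node 2→0 (via fail)
i=56 'e': node 0→0
i=57 'c': node 0→0
i=58 'd': node 0→3  ** P2@[58:58]
i=59 'c': node 3→12  ** P5@[58:59]
i=60 'c': node 12→0 (via fail)
i=61 'e': node 0→0
i=62 'a': node 0→0
i=63 'd': node 0→3  ** P2@[63:63]
i=64 'a': node 3→4
i=65 'b': node 4→5
i=66 'c': node 5→6
i=67 'a': node 6→7  ** P1@[63:67]
i=68 'a': node 7→0 (via fail)
i=69 'a': node 0→0
i=70 'a': node 0→0
i=71 'c': node 0→0

All matches (sorted): [[3,2],[4,4],[4,5],[7,3],[8,3],[9,3],[12,2],[16,1],[19,2],[20,4],[20,5],[21,2],[25,1],[26,2],[30,1],[36,3],[37,3],[38,2],[42,3],[44,2],[45,4],[45,5],[47,2],[51,1],[54,0],[58,2],[59,5],[63,2],[67,1]]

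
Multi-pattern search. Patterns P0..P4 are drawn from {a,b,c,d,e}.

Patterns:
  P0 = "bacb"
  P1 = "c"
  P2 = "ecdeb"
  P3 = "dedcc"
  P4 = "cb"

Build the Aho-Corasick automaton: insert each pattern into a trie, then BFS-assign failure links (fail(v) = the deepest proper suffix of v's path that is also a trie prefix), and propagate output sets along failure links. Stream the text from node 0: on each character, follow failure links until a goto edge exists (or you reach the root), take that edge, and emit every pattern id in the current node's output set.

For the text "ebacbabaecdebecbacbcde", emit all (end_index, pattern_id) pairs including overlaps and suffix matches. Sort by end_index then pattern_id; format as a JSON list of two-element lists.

Construct AC machine:
Trie nodes:
  n0 'ε': b→1 c→5 d→11 e→6
  n1 'b': a→2
  n2 'ba': c→3
  n3 'bac': b→4
  n4 'bacb': ·  ←P0
  n5 'c': b→16  ←P1
  n6 'e': c→7
  n7 'ec': d→8
  n8 'ecd': e→9
  n9 'ecde': b→10
  n10 'ecdeb': ·  ←P2
  n11 'd': e→12
  n12 'de': d→13
  n13 'ded': c→14
  n14 'dedc': c→15
  n15 'dedcc': ·  ←P3
  n16 'cb': ·  ←P4

Failure links (BFS by depth):
  n1('b'): parent n0 fail=0; on 'b' 0 → fail=0;  out ∅∪∅=∅
  n5('c'): parent n0 fail=0; on 'c' 0 → fail=0;  out {1}∪∅={1}
  n6('e'): parent n0 fail=0; on 'e' 0 → fail=0;  out ∅∪∅=∅
  n11('d'): parent n0 fail=0; on 'd' 0 → fail=0;  out ∅∪∅=∅
  n2('ba'): parent n1 fail=0; on 'a' 0 → fail=0;  out ∅∪∅=∅
  n7('ec'): parent n6 fail=0; on 'c' 0 → fail=5;  out ∅∪{1}={1}
  n12('de'): parent n11 fail=0; on 'e' 0 → fail=6;  out ∅∪∅=∅
  n16('cb'): parent n5 fail=0; on 'b' 0 → fail=1;  out {4}∪∅={4}
  n3('bac'): parent n2 fail=0; on 'c' 0 → fail=5;  out ∅∪{1}={1}
  n8('ecd'): parent n7 fail=5; on 'd' 5→0 → fail=11;  out ∅∪∅=∅
  n13('ded'): parent n12 fail=6; on 'd' 6→0 → fail=11;  out ∅∪∅=∅
  n4('bacb'): parent n3 fail=5; on 'b' 5 → fail=16;  out {0}∪{4}={0,4}
  n9('ecde'): parent n8 fail=11; on 'e' 11 → fail=12;  out ∅∪∅=∅
  n14('dedc'): parent n13 fail=11; on 'c' 11→0 → fail=5;  out ∅∪{1}={1}
  n10('ecdeb'): parent n9 fail=12; on 'b' 12→6→0 → fail=1;  out {2}∪∅={2}
  n15('dedcc'): parent n14 fail=5; on 'c' 5→0 → fail=5;  out {3}∪{1}={1,3}

Scan:
i=0 'e': node 0→6
i=1 'b': node 6→1 ·f
i=2 'a': node 1→2
i=3 'c': node 2→3  emit P1@[3:3]
i=4 'b': node 3→4  emit P0@[1:4],P4@[3:4]
i=5 'a': node 4→2 ·f
i=6 'b': node 2→1 ·f
i=7 'a': node 1→2
i=8 'e': node 2→6 ·f
i=9 'c': node 6→7  emit P1@[9:9]
i=10 'd': node 7→8
i=11 'e': node 8→9
i=12 'b': node 9→10  emit P2@[8:12]
i=13 'e': node 10→6 ·f
i=14 'c': node 6→7  emit P1@[14:14]
i=15 'b': node 7→16 ·f  emit P4@[14:15]
i=16 'a': node 16→2 ·f
i=17 'c': node 2→3  emit P1@[17:17]
i=18 'b': node 3→4  emit P0@[15:18],P4@[17:18]
i=19 'c': node 4→5 ·f  emit P1@[19:19]
i=20 'd': node 5→11 ·f
i=21 'e': node 11→12

Matches: [[3,1],[4,0],[4,4],[9,1],[12,2],[14,1],[15,4],[17,1],[18,0],[18,4],[19,1]]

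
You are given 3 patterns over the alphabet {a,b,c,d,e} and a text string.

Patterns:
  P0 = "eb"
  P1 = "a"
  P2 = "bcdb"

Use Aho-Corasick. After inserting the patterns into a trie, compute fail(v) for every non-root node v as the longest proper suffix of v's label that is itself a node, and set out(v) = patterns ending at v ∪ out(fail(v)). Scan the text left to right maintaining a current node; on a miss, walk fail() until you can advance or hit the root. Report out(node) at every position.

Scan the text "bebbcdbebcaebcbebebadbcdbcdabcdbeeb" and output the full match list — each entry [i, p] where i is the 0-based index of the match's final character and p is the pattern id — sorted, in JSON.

Build automaton:
Trie nodes:
  n0 'ε': a→3 b→4 e→1
  n1 'e': b→2
  n2 'eb': ·  ←P0
  n3 'a': ·  ←P1
  n4 'b': c→5
  n5 'bc': d→6
  n6 'bcd': b→7
  n7 'bcdb': ·  ←P2

BFS fail/out derivation:
  fail(1) 'e': from fail(0)=0 chase 'e': 0 ⇒ 0;  out=∅∪out(0)=∅
  fail(3) 'a': from fail(0)=0 chase 'a': 0 ⇒ 0;  out={1}∪out(0)={1}
  fail(4) 'b': from fail(0)=0 chase 'b': 0 ⇒ 0;  out=∅∪out(0)=∅
  fail(2) 'eb': from fail(1)=0 chase 'b': 0 ⇒ 4;  out={0}∪out(4)={0}
  fail(5) 'bc': from fail(4)=0 chase 'c': 0 ⇒ 0;  out=∅∪out(0)=∅
  fail(6) 'bcd': from fail(5)=0 chase 'd': 0 ⇒ 0;  out=∅∪out(0)=∅
  fail(7) 'bcdb': from fail(6)=0 chase 'b': 0 ⇒ 4;  out={2}∪out(4)={2}

Run:
pos 0 'b': at 4
pos 1 'e': at 1 (fail-walked)
pos 2 'b': at 2  ** P0@[1:2]
pos 3 'b': at 4 (fail-walked)
pos 4 'c': at 5
pos 5 'd': at 6
pos 6 'b': at 7  ** P2@[3:6]
pos 7 'e': at 1 (fail-walked)
pos 8 'b': at 2  ** P0@[7:8]
pos 9 'c': at 5 (fail-walked)
pos 10 'a': at 3 (fail-walked)  ** P1@[10:10]
pos 11 'e': at 1 (fail-walked)
pos 12 'b': at 2  ** P0@[11:12]
pos 13 'c': at 5 (fail-walked)
pos 14 'b': at 4 (fail-walked)
pos 15 'e': at 1 (fail-walked)
pos 16 'b': at 2  ** P0@[15:16]
pos 17 'e': at 1 (fail-walked)
pos 18 'b': at 2  ** P0@[17:18]
pos 19 'a': at 3 (fail-walked)  ** P1@[19:19]
pos 20 'd': at 0 (fail-walked)
pos 21 'b': at 4
pos 22 'c': at 5
pos 23 'd': at 6
pos 24 'b': at 7  ** P2@[21:24]
pos 25 'c': at 5 (fail-walked)
pos 26 'd': at 6
pos 27 'a': at 3 (fail-walked)  ** P1@[27:27]
pos 28 'b': at 4 (fail-walked)
pos 29 'c': at 5
pos 30 'd': at 6
pos 31 'b': at 7  ** P2@[28:31]
pos 32 'e': at 1 (fail-walked)
pos 33 'e': at 1 (fail-walked)
pos 34 'b': at 2  ** P0@[33:34]

Result: [[2,0],[6,2],[8,0],[10,1],[12,0],[16,0],[18,0],[19,1],[24,2],[27,1],[31,2],[34,0]]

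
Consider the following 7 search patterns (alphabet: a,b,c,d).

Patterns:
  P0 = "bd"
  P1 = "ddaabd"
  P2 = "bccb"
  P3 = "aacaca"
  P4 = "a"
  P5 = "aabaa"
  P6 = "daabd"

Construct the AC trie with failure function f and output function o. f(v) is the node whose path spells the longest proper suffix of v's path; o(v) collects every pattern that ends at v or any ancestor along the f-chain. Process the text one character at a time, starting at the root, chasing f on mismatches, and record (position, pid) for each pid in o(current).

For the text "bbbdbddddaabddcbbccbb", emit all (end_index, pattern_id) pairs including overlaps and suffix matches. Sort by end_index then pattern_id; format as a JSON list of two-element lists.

Build automaton:
Trie (insert patterns):
  n0 'ε': a→12 b→1 d→3
  n1 'b': c→9 d→2
  n2 'bd': ·  ←P0
  n3 'd': a→21 d→4
  n4 'dd': a→5
  n5 'dda': a→6
  n6 'ddaa': b→7
  n7 'ddaab': d→8
  n8 'ddaabd': ·  ←P1
  n9 'bc': c→10
  n10 'bcc': b→11
  n11 'bccb': ·  ←P2
  n12 'a': a→13  ←P4
  n13 'aa': b→18 c→14
  n14 'aac': a→15
  n15 'aaca': c→16
  n16 'aacac': a→17
  n17 'aacaca': ·  ←P3
  n18 'aab': a→19
  n19 'aaba': a→20
  n20 'aabaa': ·  ←P5
  n21 'da': a→22
  n22 'daa': b→23
  n23 'daab': d→24
  n24 'daabd': ·  ←P6

BFS fail/out derivation:
  n1('b'): parent n0 fail=0; on 'b' 0 → fail=0;  out ∅∪∅=∅
  n3('d'): parent n0 fail=0; on 'd' 0 → fail=0;  out ∅∪∅=∅
  n12('a'): parent n0 fail=0; on 'a' 0 → fail=0;  out {4}∪∅={4}
  n2('bd'): parent n1 fail=0; on 'd' 0 → fail=3;  out {0}∪∅={0}
  n4('dd'): parent n3 fail=0; on 'd' 0 → fail=3;  out ∅∪∅=∅
  n9('bc'): parent n1 fail=0; on 'c' 0 → fail=0;  out ∅∪∅=∅
  n13('aa'): parent n12 fail=0; on 'a' 0 → fail=12;  out ∅∪{4}={4}
  n21('da'): parent n3 fail=0; on 'a' 0 → fail=12;  out ∅∪{4}={4}
  n5('dda'): parent n4 fail=3; on 'a' 3 → fail=21;  out ∅∪{4}={4}
  n10('bcc'): parent n9 fail=0; on 'c' 0 → fail=0;  out ∅∪∅=∅
  n14('aac'): parent n13 fail=12; on 'c' 12→0 → fail=0;  out ∅∪∅=∅
  n18('aab'): parent n13 fail=12; on 'b' 12→0 → fail=1;  out ∅∪∅=∅
  n22('daa'): parent n21 fail=12; on 'a' 12 → fail=13;  out ∅∪{4}={4}
  n6('ddaa'): parent n5 fail=21; on 'a' 21 → fail=22;  out ∅∪{4}={4}
  n11('bccb'): parent n10 fail=0; on 'b' 0 → fail=1;  out {2}∪∅={2}
  n15('aaca'): parent n14 fail=0; on 'a' 0 → fail=12;  out ∅∪{4}={4}
  n19('aaba'): parent n18 fail=1; on 'a' 1→0 → fail=12;  out ∅∪{4}={4}
  n23('daab'): parent n22 fail=13; on 'b' 13 → fail=18;  out ∅∪∅=∅
  n7('ddaab'): parent n6 fail=22; on 'b' 22 → fail=23;  out ∅∪∅=∅
  n16('aacac'): parent n15 fail=12; on 'c' 12→0 → fail=0;  out ∅∪∅=∅
  n20('aabaa'): parent n19 fail=12; on 'a' 12 → fail=13;  out {5}∪{4}={4,5}
  n24('daabd'): parent n23 fail=18; on 'd' 18→1 → fail=2;  out {6}∪{0}={0,6}
  n8('ddaabd'): parent n7 fail=23; on 'd' 23 → fail=24;  out {1}∪{0,6}={0,1,6}
  n17('aacaca'): parent n16 fail=0; on 'a' 0 → fail=12;  out {3}∪{4}={3,4}

Run:
i=0 'b': node 0→1
i=1 'b': node 1→1 ·f
i=2 'b': node 1→1 ·f
i=3 'd': node 1→2  emit P0@[2:3]
i=4 'b': node 2→1 ·f
i=5 'd': node 1→2  emit P0@[4:5]
i=6 'd': node 2→4 ·f
i=7 'd': node 4→4 ·f
i=8 'd': node 4→4 ·f
i=9 'a': node 4→5  emit P4@[9:9]
i=10 'a': node 5→6  emit P4@[10:10]
i=11 'b': node 6→7
i=12 'd': node 7→8  emit P0@[11:12],P1@[7:12],P6@[8:12]
i=13 'd': node 8→4 ·f
i=14 'c': node 4→0 ·f
i=15 'b': node 0→1
i=16 'b': node 1→1 ·f
i=17 'c': node 1→9
i=18 'c': node 9→10
i=19 'b': node 10→11  emit P2@[16:19]
i=20 'b': node 11→1 ·f

Result: [[3,0],[5,0],[9,4],[10,4],[12,0],[12,1],[12,6],[19,2]]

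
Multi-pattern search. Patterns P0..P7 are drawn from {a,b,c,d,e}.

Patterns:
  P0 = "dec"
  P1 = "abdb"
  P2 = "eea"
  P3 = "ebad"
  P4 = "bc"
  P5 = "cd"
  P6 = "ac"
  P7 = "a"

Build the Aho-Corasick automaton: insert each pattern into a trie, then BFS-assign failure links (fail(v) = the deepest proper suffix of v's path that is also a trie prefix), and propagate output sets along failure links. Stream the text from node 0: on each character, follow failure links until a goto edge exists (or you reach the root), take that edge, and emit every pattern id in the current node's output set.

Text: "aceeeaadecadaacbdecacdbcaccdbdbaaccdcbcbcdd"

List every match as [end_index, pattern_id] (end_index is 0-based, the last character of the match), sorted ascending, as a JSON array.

Build:
Trie nodes:
  0='ε' goto a→4 b→14 c→16 d→1 e→8
  1='d' goto e→2
  2='de' goto c→3
  3='dec' goto ·  ←P0
  4='a' goto b→5 c→18  ←P7
  5='ab' goto d→6
  6='abd' goto b→7
  7='abdb' goto ·  ←P1
  8='e' goto b→11 e→9
  9='ee' goto a→10
  10='eea' goto ·  ←P2
  11='eb' goto a→12
  12='eba' goto d→13
  13='ebad' goto ·  ←P3
  14='b' goto c→15
  15='bc' goto ·  ←P4
  16='c' goto d→17
  17='cd' goto ·  ←P5
  18='ac' goto ·  ←P6

BFS fail/out derivation:
  fail(1) 'd': from fail(0)=0 chase 'd': 0 ⇒ 0;  out=∅∪out(0)=∅
  fail(4) 'a': from fail(0)=0 chase 'a': 0 ⇒ 0;  out={7}∪out(0)={7}
  fail(8) 'e': from fail(0)=0 chase 'e': 0 ⇒ 0;  out=∅∪out(0)=∅
  fail(14) 'b': from fail(0)=0 chase 'b': 0 ⇒ 0;  out=∅∪out(0)=∅
  fail(16) 'c': from fail(0)=0 chase 'c': 0 ⇒ 0;  out=∅∪out(0)=∅
  fail(2) 'de': from fail(1)=0 chase 'e': 0 ⇒ 8;  out=∅∪out(8)=∅
  fail(5) 'ab': from fail(4)=0 chase 'b': 0 ⇒ 14;  out=∅∪out(14)=∅
  fail(9) 'ee': from fail(8)=0 chase 'e': 0 ⇒ 8;  out=∅∪out(8)=∅
  fail(11) 'eb': from fail(8)=0 chase 'b': 0 ⇒ 14;  out=∅∪out(14)=∅
  fail(15) 'bc': from fail(14)=0 chase 'c': 0 ⇒ 16;  out={4}∪out(16)={4}
  fail(17) 'cd': from fail(16)=0 chase 'd': 0 ⇒ 1;  out={5}∪out(1)={5}
  fail(18) 'ac': from fail(4)=0 chase 'c': 0 ⇒ 16;  out={6}∪out(16)={6}
  fail(3) 'dec': from fail(2)=8 chase 'c': 8→0 ⇒ 16;  out={0}∪out(16)={0}
  fail(6) 'abd': from fail(5)=14 chase 'd': 14→0 ⇒ 1;  out=∅∪out(1)=∅
  fail(10) 'eea': from fail(9)=8 chase 'a': 8→0 ⇒ 4;  out={2}∪out(4)={2,7}
  fail(12) 'eba': from fail(11)=14 chase 'a': 14→0 ⇒ 4;  out=∅∪out(4)={7}
  fail(7) 'abdb': from fail(6)=1 chase 'b': 1→0 ⇒ 14;  out={1}∪out(14)={1}
  fail(13) 'ebad': from fail(12)=4 chase 'd': 4→0 ⇒ 1;  out={3}∪out(1)={3}

Run:
pos 0 'a': at 4  emit P7@[0:0]
pos 1 'c': at 18  emit P6@[0:1]
pos 2 'e': at 8 (via fail)
pos 3 'e': at 9
pos 4 'e': at 9 (via fail)
pos 5 'a': at 10  emit P2@[3:5],P7@[5:5]
pos 6 'a': at 4 (via fail)  emit P7@[6:6]
pos 7 'd': at 1 (via fail)
pos 8 'e': at 2
pos 9 'c': at 3  emit P0@[7:9]
pos 10 'a': at 4 (via fail)  emit P7@[10:10]
pos 11 'd': at 1 (via fail)
pos 12 'a': at 4 (via fail)  emit P7@[12:12]
pos 13 'a': at 4 (via fail)  emit P7@[13:13]
pos 14 'c': at 18  emit P6@[13:14]
pos 15 'b': at 14 (via fail)
pos 16 'd': at 1 (via fail)
pos 17 'e': at 2
pos 18 'c': at 3  emit P0@[16:18]
pos 19 'a': at 4 (via fail)  emit P7@[19:19]
pos 20 'c': at 18  emit P6@[19:20]
pos 21 'd': at 17 (via fail)  emit P5@[20:21]
pos 22 'b': at 14 (via fail)
pos 23 'c': at 15  emit P4@[22:23]
pos 24 'a': at 4 (via fail)  emit P7@[24:24]
pos 25 'c': at 18  emit P6@[24:25]
pos 26 'c': at 16 (via fail)
pos 27 'd': at 17  emit P5@[26:27]
pos 28 'b': at 14 (via fail)
pos 29 'd': at 1 (via fail)
pos 30 'b': at 14 (via fail)
pos 31 'a': at 4 (via fail)  emit P7@[31:31]
pos 32 'a': at 4 (via fail)  emit P7@[32:32]
pos 33 'c': at 18  emit P6@[32:33]
pos 34 'c': at 16 (via fail)
pos 35 'd': at 17  emit P5@[34:35]
pos 36 'c': at 16 (via fail)
pos 37 'b': at 14 (via fail)
pos 38 'c': at 15  emit P4@[37:38]
pos 39 'b': at 14 (via fail)
pos 40 'c': at 15  emit P4@[39:40]
pos 41 'd': at 17 (via fail)  emit P5@[40:41]
pos 42 'd': at 1 (via fail)

Result: [[0,7],[1,6],[5,2],[5,7],[6,7],[9,0],[10,7],[12,7],[13,7],[14,6],[18,0],[19,7],[20,6],[21,5],[23,4],[24,7],[25,6],[27,5],[31,7],[32,7],[33,6],[35,5],[38,4],[40,4],[41,5]]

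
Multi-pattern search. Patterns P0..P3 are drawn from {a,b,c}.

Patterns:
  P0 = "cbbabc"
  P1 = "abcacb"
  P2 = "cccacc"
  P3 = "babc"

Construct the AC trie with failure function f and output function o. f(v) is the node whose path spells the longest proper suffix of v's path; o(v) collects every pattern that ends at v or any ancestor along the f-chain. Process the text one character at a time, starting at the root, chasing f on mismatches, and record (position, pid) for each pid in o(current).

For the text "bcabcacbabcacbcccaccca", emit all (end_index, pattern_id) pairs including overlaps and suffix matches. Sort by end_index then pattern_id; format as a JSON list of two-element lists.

Build automaton:
Trie (insert patterns):
  n0 'ε': a→7 b→18 c→1
  n1 'c': b→2 c→13
  n2 'cb': b→3
  n3 'cbb': a→4
  n4 'cbba': b→5
  n5 'cbbab': c→6
  n6 'cbbabc': ·  [P0 ends]
  n7 'a': b→8
  n8 'ab': c→9
  n9 'abc': a→10
  n10 'abca': c→11
  n11 'abcac': b→12
  n12 'abcacb': ·  [P1 ends]
  n13 'cc': c→14
  n14 'ccc': a→15
  n15 'ccca': c→16
  n16 'cccac': c→17
  n17 'cccacc': ·  [P2 ends]
  n18 'b': a→19
  n19 'ba': b→20
  n20 'bab': c→21
  n21 'babc': ·  [P3 ends]

Failure links (BFS by depth):
  n1('c'): parent n0 fail=0; on 'c' 0 → fail=0;  out ∅∪∅=∅
  n7('a'): parent n0 fail=0; on 'a' 0 → fail=0;  out ∅∪∅=∅
  n18('b'): parent n0 fail=0; on 'b' 0 → fail=0;  out ∅∪∅=∅
  n2('cb'): parent n1 fail=0; on 'b' 0 → fail=18;  out ∅∪∅=∅
  n8('ab'): parent n7 fail=0; on 'b' 0 → fail=18;  out ∅∪∅=∅
  n13('cc'): parent n1 fail=0; on 'c' 0 → fail=1;  out ∅∪∅=∅
  n19('ba'): parent n18 fail=0; on 'a' 0 → fail=7;  out ∅∪∅=∅
  n3('cbb'): parent n2 fail=18; on 'b' 18→0 → fail=18;  out ∅∪∅=∅
  n9('abc'): parent n8 fail=18; on 'c' 18→0 → fail=1;  out ∅∪∅=∅
  n14('ccc'): parent n13 fail=1; on 'c' 1 → fail=13;  out ∅∪∅=∅
  n20('bab'): parent n19 fail=7; on 'b' 7 → fail=8;  out ∅∪∅=∅
  n4('cbba'): parent n3 fail=18; on 'a' 18 → fail=19;  out ∅∪∅=∅
  n10('abca'): parent n9 fail=1; on 'a' 1→0 → fail=7;  out ∅∪∅=∅
  n15('ccca'): parent n14 fail=13; on 'a' 13→1→0 → fail=7;  out ∅∪∅=∅
  n21('babc'): parent n20 fail=8; on 'c' 8 → fail=9;  out {3}∪∅={3}
  n5('cbbab'): parent n4 fail=19; on 'b' 19 → fail=20;  out ∅∪∅=∅
  n11('abcac'): parent n10 fail=7; on 'c' 7→0 → fail=1;  out ∅∪∅=∅
  n16('cccac'): parent n15 fail=7; on 'c' 7→0 → fail=1;  out ∅∪∅=∅
  n6('cbbabc'): parent n5 fail=20; on 'c' 20 → fail=21;  out {0}∪{3}={0,3}
  n12('abcacb'): parent n11 fail=1; on 'b' 1 → fail=2;  out {1}∪∅={1}
  n17('cccacc'): parent n16 fail=1; on 'c' 1 → fail=13;  out {2}∪∅={2}

Text stream:
[0] read 'b'  n0⇒n18
[1] read 'c'  n18⇒n1 (via fail)
[2] read 'a'  n1⇒n7 (via fail)
[3] read 'b'  n7⇒n8
[4] read 'c'  n8⇒n9
[5] read 'a'  n9⇒n10
[6] read 'c'  n10⇒n11
[7] read 'b'  n11⇒n12  → match P1@[2:7]
[8] read 'a'  n12⇒n19 (via fail)
[9] read 'b'  n19⇒n20
[10] read 'c'  n20⇒n21  → match P3@[7:10]
[11] read 'a'  n21⇒n10 (via fail)
[12] read 'c'  n10⇒n11
[13] read 'b'  n11⇒n12  → match P1@[8:13]
[14] read 'c'  n12⇒n1 (via fail)
[15] read 'c'  n1⇒n13
[16] read 'c'  n13⇒n14
[17] read 'a'  n14⇒n15
[18] read 'c'  n15⇒n16
[19] read 'c'  n16⇒n17  → match P2@[14:19]
[20] read 'c'  n17⇒n14 (via fail)
[21] read 'a'  n14⇒n15

All matches (sorted): [[7,1],[10,3],[13,1],[19,2]]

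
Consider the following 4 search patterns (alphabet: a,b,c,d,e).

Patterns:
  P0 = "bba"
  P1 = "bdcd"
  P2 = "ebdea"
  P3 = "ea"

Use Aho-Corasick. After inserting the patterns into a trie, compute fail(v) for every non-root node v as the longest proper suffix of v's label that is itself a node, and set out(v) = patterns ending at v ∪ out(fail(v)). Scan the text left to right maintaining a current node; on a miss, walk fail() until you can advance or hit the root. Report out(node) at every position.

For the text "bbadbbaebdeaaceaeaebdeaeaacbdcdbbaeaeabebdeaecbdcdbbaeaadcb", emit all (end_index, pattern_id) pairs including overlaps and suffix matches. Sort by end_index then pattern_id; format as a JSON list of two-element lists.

Build:
Trie nodes:
  0='ε' goto b→1 e→7
  1='b' goto b→2 d→4
  2='bb' goto a→3
  3='bba' goto ·  [P0 ends]
  4='bd' goto c→5
  5='bdc' goto d→6
  6='bdcd' goto ·  [P1 ends]
  7='e' goto a→12 b→8
  8='eb' goto d→9
  9='ebd' goto e→10
  10='ebde' goto a→11
  11='ebdea' goto ·  [P2 ends]
  12='ea' goto ·  [P3 ends]

Failure links (BFS by depth):
  n1('b'): parent n0 fail=0; on 'b' 0 → fail=0;  out ∅∪∅=∅
  n7('e'): parent n0 fail=0; on 'e' 0 → fail=0;  out ∅∪∅=∅
  n2('bb'): parent n1 fail=0; on 'b' 0 → fail=1;  out ∅∪∅=∅
  n4('bd'): parent n1 fail=0; on 'd' 0 → fail=0;  out ∅∪∅=∅
  n8('eb'): parent n7 fail=0; on 'b' 0 → fail=1;  out ∅∪∅=∅
  n12('ea'): parent n7 fail=0; on 'a' 0 → fail=0;  out {3}∪∅={3}
  n3('bba'): parent n2 fail=1; on 'a' 1→0 → fail=0;  out {0}∪∅={0}
  n5('bdc'): parent n4 fail=0; on 'c' 0 → fail=0;  out ∅∪∅=∅
  n9('ebd'): parent n8 fail=1; on 'd' 1 → fail=4;  out ∅∪∅=∅
  n6('bdcd'): parent n5 fail=0; on 'd' 0 → fail=0;  out {1}∪∅={1}
  n10('ebde'): parent n9 fail=4; on 'e' 4→0 → fail=7;  out ∅∪∅=∅
  n11('ebdea'): parent n10 fail=7; on 'a' 7 → fail=12;  out {2}∪{3}={2,3}

Run:
pos 0 'b': at 1
pos 1 'b': at 2
pos 2 'a': at 3  ** P0@[0:2]
pos 3 'd': at 0 (fail-walked)
pos 4 'b': at 1
pos 5 'b': at 2
pos 6 'a': at 3  ** P0@[4:6]
pos 7 'e': at 7 (fail-walked)
pos 8 'b': at 8
pos 9 'd': at 9
pos 10 'e': at 10
pos 11 'a': at 11  ** P2@[7:11],P3@[10:11]
pos 12 'a': at 0 (fail-walked)
pos 13 'c': at 0
pos 14 'e': at 7
pos 15 'a': at 12  ** P3@[14:15]
pos 16 'e': at 7 (fail-walked)
pos 17 'a': at 12  ** P3@[16:17]
pos 18 'e': at 7 (fail-walked)
pos 19 'b': at 8
pos 20 'd': at 9
pos 21 'e': at 10
pos 22 'a': at 11  ** P2@[18:22],P3@[21:22]
pos 23 'e': at 7 (fail-walked)
pos 24 'a': at 12  ** P3@[23:24]
pos 25 'a': at 0 (fail-walked)
pos 26 'c': at 0
pos 27 'b': at 1
pos 28 'd': at 4
pos 29 'c': at 5
pos 30 'd': at 6  ** P1@[27:30]
pos 31 'b': at 1 (fail-walked)
pos 32 'b': at 2
pos 33 'a': at 3  ** P0@[31:33]
pos 34 'e': at 7 (fail-walked)
pos 35 'a': at 12  ** P3@[34:35]
pos 36 'e': at 7 (fail-walked)
pos 37 'a': at 12  ** P3@[36:37]
pos 38 'b': at 1 (fail-walked)
pos 39 'e': at 7 (fail-walked)
pos 40 'b': at 8
pos 41 'd': at 9
pos 42 'e': at 10
pos 43 'a': at 11  ** P2@[39:43],P3@[42:43]
pos 44 'e': at 7 (fail-walked)
pos 45 'c': at 0 (fail-walked)
pos 46 'b': at 1
pos 47 'd': at 4
pos 48 'c': at 5
pos 49 'd': at 6  ** P1@[46:49]
pos 50 'b': at 1 (fail-walked)
pos 51 'b': at 2
pos 52 'a': at 3  ** P0@[50:52]
pos 53 'e': at 7 (fail-walked)
pos 54 'a': at 12  ** P3@[53:54]
pos 55 'a': at 0 (fail-walked)
pos 56 'd': at 0
pos 57 'c': at 0
pos 58 'b': at 1

Result: [[2,0],[6,0],[11,2],[11,3],[15,3],[17,3],[22,2],[22,3],[24,3],[30,1],[33,0],[35,3],[37,3],[43,2],[43,3],[49,1],[52,0],[54,3]]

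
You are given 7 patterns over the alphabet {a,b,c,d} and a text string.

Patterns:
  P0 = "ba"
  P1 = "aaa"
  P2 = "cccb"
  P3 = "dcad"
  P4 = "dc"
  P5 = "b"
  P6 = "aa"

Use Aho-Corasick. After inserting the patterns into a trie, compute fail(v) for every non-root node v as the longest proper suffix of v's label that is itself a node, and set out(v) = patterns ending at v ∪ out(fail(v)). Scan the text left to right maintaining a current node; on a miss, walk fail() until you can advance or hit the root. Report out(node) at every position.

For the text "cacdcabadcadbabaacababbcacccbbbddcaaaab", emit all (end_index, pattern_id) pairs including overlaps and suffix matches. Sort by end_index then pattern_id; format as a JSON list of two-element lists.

Build:
Trie (insert patterns):
  n0 'ε': a→3 b→1 c→6 d→10
  n1 'b': a→2  [P5 ends]
  n2 'ba': ·  [P0 ends]
  n3 'a': a→4
  n4 'aa': a→5  [P6 ends]
  n5 'aaa': ·  [P1 ends]
  n6 'c': c→7
  n7 'cc': c→8
  n8 'ccc': b→9
  n9 'cccb': ·  [P2 ends]
  n10 'd': c→11
  n11 'dc': a→12  [P4 ends]
  n12 'dca': d→13
  n13 'dcad': ·  [P3 ends]

BFS fail/out derivation:
  n1('b'): parent n0 fail=0; on 'b' 0 → fail=0;  out {5}∪∅={5}
  n3('a'): parent n0 fail=0; on 'a' 0 → fail=0;  out ∅∪∅=∅
  n6('c'): parent n0 fail=0; on 'c' 0 → fail=0;  out ∅∪∅=∅
  n10('d'): parent n0 fail=0; on 'd' 0 → fail=0;  out ∅∪∅=∅
  n2('ba'): parent n1 fail=0; on 'a' 0 → fail=3;  out {0}∪∅={0}
  n4('aa'): parent n3 fail=0; on 'a' 0 → fail=3;  out {6}∪∅={6}
  n7('cc'): parent n6 fail=0; on 'c' 0 → fail=6;  out ∅∪∅=∅
  n11('dc'): parent n10 fail=0; on 'c' 0 → fail=6;  out {4}∪∅={4}
  n5('aaa'): parent n4 fail=3; on 'a' 3 → fail=4;  out {1}∪{6}={1,6}
  n8('ccc'): parent n7 fail=6; on 'c' 6 → fail=7;  out ∅∪∅=∅
  n12('dca'): parent n11 fail=6; on 'a' 6→0 → fail=3;  out ∅∪∅=∅
  n9('cccb'): parent n8 fail=7; on 'b' 7→6→0 → fail=1;  out {2}∪{5}={2,5}
  n13('dcad'): parent n12 fail=3; on 'd' 3→0 → fail=10;  out {3}∪∅={3}

Scan:
[0] read 'c'  n0⇒n6
[1] read 'a'  n6⇒n3 (via fail)
[2] read 'c'  n3⇒n6 (via fail)
[3] read 'd'  n6⇒n10 (via fail)
[4] read 'c'  n10⇒n11  ** P4@[3:4]
[5] read 'a'  n11⇒n12
[6] read 'b'  n12⇒n1 (via fail)  ** P5@[6:6]
[7] read 'a'  n1⇒n2  ** P0@[6:7]
[8] read 'd'  n2⇒n10 (via fail)
[9] read 'c'  n10⇒n11  ** P4@[8:9]
[10] read 'a'  n11⇒n12
[11] read 'd'  n12⇒n13  ** P3@[8:11]
[12] read 'b'  n13⇒n1 (via fail)  ** P5@[12:12]
[13] read 'a'  n1⇒n2  ** P0@[12:13]
[14] read 'b'  n2⇒n1 (via fail)  ** P5@[14:14]
[15] read 'a'  n1⇒n2  ** P0@[14:15]
[16] read 'a'  n2⇒n4 (via fail)  ** P6@[15:16]
[17] read 'c'  n4⇒n6 (via fail)
[18] read 'a'  n6⇒n3 (via fail)
[19] read 'b'  n3⇒n1 (via fail)  ** P5@[19:19]
[20] read 'a'  n1⇒n2  ** P0@[19:20]
[21] read 'b'  n2⇒n1 (via fail)  ** P5@[21:21]
[22] read 'b'  n1⇒n1 (via fail)  ** P5@[22:22]
[23] read 'c'  n1⇒n6 (via fail)
[24] read 'a'  n6⇒n3 (via fail)
[25] read 'c'  n3⇒n6 (via fail)
[26] read 'c'  n6⇒n7
[27] read 'c'  n7⇒n8
[28] read 'b'  n8⇒n9  ** P2@[25:28],P5@[28:28]
[29] read 'b'  n9⇒n1 (via fail)  ** P5@[29:29]
[30] read 'b'  n1⇒n1 (via fail)  ** P5@[30:30]
[31] read 'd'  n1⇒n10 (via fail)
[32] read 'd'  n10⇒n10 (via fail)
[33] read 'c'  n10⇒n11  ** P4@[32:33]
[34] read 'a'  n11⇒n12
[35] read 'a'  n12⇒n4 (via fail)  ** P6@[34:35]
[36] read 'a'  n4⇒n5  ** P1@[34:36],P6@[35:36]
[37] read 'a'  n5⇒n5 (via fail)  ** P1@[35:37],P6@[36:37]
[38] read 'b'  n5⇒n1 (via fail)  ** P5@[38:38]

All matches (sorted): [[4,4],[6,5],[7,0],[9,4],[11,3],[12,5],[13,0],[14,5],[15,0],[16,6],[19,5],[20,0],[21,5],[22,5],[28,2],[28,5],[29,5],[30,5],[33,4],[35,6],[36,1],[36,6],[37,1],[37,6],[38,5]]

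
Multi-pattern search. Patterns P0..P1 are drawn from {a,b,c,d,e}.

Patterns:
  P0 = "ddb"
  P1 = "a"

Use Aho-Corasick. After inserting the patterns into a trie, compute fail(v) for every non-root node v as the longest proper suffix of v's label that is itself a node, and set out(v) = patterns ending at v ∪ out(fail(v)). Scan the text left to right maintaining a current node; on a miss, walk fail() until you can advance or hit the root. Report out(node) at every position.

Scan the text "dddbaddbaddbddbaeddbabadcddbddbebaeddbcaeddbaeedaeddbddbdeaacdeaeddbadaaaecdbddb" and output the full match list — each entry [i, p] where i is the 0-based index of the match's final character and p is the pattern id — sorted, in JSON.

Build:
Trie (insert patterns):
  n0 'ε': a→4 d→1
  n1 'd': d→2
  n2 'dd': b→3
  n3 'ddb': ·  [P0 ends]
  n4 'a': ·  [P1 ends]

BFS fail/out derivation:
  n1('d'): parent n0 fail=0; on 'd' 0 → fail=0;  out ∅∪∅=∅
  n4('a'): parent n0 fail=0; on 'a' 0 → fail=0;  out {1}∪∅={1}
  n2('dd'): parent n1 fail=0; on 'd' 0 → fail=1;  out ∅∪∅=∅
  n3('ddb'): parent n2 fail=1; on 'b' 1→0 → fail=0;  out {0}∪∅={0}

Text stream:
pos 0 'd': at 1
pos 1 'd': at 2
pos 2 'd': at 2 (fail-walked)
pos 3 'b': at 3  emit P0@[1:3]
pos 4 'a': at 4 (fail-walked)  emit P1@[4:4]
pos 5 'd': at 1 (fail-walked)
pos 6 'd': at 2
pos 7 'b': at 3  emit P0@[5:7]
pos 8 'a': at 4 (fail-walked)  emit P1@[8:8]
pos 9 'd': at 1 (fail-walked)
pos 10 'd': at 2
pos 11 'b': at 3  emit P0@[9:11]
pos 12 'd': at 1 (fail-walked)
pos 13 'd': at 2
pos 14 'b': at 3  emit P0@[12:14]
pos 15 'a': at 4 (fail-walked)  emit P1@[15:15]
pos 16 'e': at 0 (fail-walked)
pos 17 'd': at 1
pos 18 'd': at 2
pos 19 'b': at 3  emit P0@[17:19]
pos 20 'a': at 4 (fail-walked)  emit P1@[20:20]
pos 21 'b': at 0 (fail-walked)
pos 22 'a': at 4  emit P1@[22:22]
pos 23 'd': at 1 (fail-walked)
pos 24 'c': at 0 (fail-walked)
pos 25 'd': at 1
pos 26 'd': at 2
pos 27 'b': at 3  emit P0@[25:27]
pos 28 'd': at 1 (fail-walked)
pos 29 'd': at 2
pos 30 'b': at 3  emit P0@[28:30]
pos 31 'e': at 0 (fail-walked)
pos 32 'b': at 0
pos 33 'a': at 4  emit P1@[33:33]
pos 34 'e': at 0 (fail-walked)
pos 35 'd': at 1
pos 36 'd': at 2
pos 37 'b': at 3  emit P0@[35:37]
pos 38 'c': at 0 (fail-walked)
pos 39 'a': at 4  emit P1@[39:39]
pos 40 'e': at 0 (fail-walked)
pos 41 'd': at 1
pos 42 'd': at 2
pos 43 'b': at 3  emit P0@[41:43]
pos 44 'a': at 4 (fail-walked)  emit P1@[44:44]
pos 45 'e': at 0 (fail-walked)
pos 46 'e': at 0
pos 47 'd': at 1
pos 48 'a': at 4 (fail-walked)  emit P1@[48:48]
pos 49 'e': at 0 (fail-walked)
pos 50 'd': at 1
pos 51 'd': at 2
pos 52 'b': at 3  emit P0@[50:52]
pos 53 'd': at 1 (fail-walked)
pos 54 'd': at 2
pos 55 'b': at 3  emit P0@[53:55]
pos 56 'd': at 1 (fail-walked)
pos 57 'e': at 0 (fail-walked)
pos 58 'a': at 4  emit P1@[58:58]
pos 59 'a': at 4 (fail-walked)  emit P1@[59:59]
pos 60 'c': at 0 (fail-walked)
pos 61 'd': at 1
pos 62 'e': at 0 (fail-walked)
pos 63 'a': at 4  emit P1@[63:63]
pos 64 'e': at 0 (fail-walked)
pos 65 'd': at 1
pos 66 'd': at 2
pos 67 'b': at 3  emit P0@[65:67]
pos 68 'a': at 4 (fail-walked)  emit P1@[68:68]
pos 69 'd': at 1 (fail-walked)
pos 70 'a': at 4 (fail-walked)  emit P1@[70:70]
pos 71 'a': at 4 (fail-walked)  emit P1@[71:71]
pos 72 'a': at 4 (fail-walked)  emit P1@[72:72]
pos 73 'e': at 0 (fail-walked)
pos 74 'c': at 0
pos 75 'd': at 1
pos 76 'b': at 0 (fail-walked)
pos 77 'd': at 1
pos 78 'd': at 2
pos 79 'b': at 3  emit P0@[77:79]

Result: [[3,0],[4,1],[7,0],[8,1],[11,0],[14,0],[15,1],[19,0],[20,1],[22,1],[27,0],[30,0],[33,1],[37,0],[39,1],[43,0],[44,1],[48,1],[52,0],[55,0],[58,1],[59,1],[63,1],[67,0],[68,1],[70,1],[71,1],[72,1],[79,0]]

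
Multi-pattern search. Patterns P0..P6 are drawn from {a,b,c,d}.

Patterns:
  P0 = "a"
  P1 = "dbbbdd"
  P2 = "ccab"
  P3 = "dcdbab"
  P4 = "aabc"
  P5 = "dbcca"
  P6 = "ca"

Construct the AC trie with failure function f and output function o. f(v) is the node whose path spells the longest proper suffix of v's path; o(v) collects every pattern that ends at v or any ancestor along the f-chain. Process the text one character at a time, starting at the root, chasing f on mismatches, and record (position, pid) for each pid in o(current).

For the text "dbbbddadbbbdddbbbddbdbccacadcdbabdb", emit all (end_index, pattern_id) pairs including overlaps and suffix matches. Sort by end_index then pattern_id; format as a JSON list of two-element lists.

Build:
Trie nodes:
  0='ε' goto a→1 c→8 d→2
  1='a' goto a→17  ←P0
  2='d' goto b→3 c→12
  3='db' goto b→4 c→20
  4='dbb' goto b→5
  5='dbbb' goto d→6
  6='dbbbd' goto d→7
  7='dbbbdd' goto ·  ←P1
  8='c' goto a→23 c→9
  9='cc' goto a→10
  10='cca' goto b→11
  11='ccab' goto ·  ←P2
  12='dc' goto d→13
  13='dcd' goto b→14
  14='dcdb' goto a→15
  15='dcdba' goto b→16
  16='dcdbab' goto ·  ←P3
  17='aa' goto b→18
  18='aab' goto c→19
  19='aabc' goto ·  ←P4
  20='dbc' goto c→21
  21='dbcc' goto a→22
  22='dbcca' goto ·  ←P5
  23='ca' goto ·  ←P6

Failure links (BFS by depth):
  n1('a'): parent n0 fail=0; on 'a' 0 → fail=0;  out {0}∪∅={0}
  n2('d'): parent n0 fail=0; on 'd' 0 → fail=0;  out ∅∪∅=∅
  n8('c'): parent n0 fail=0; on 'c' 0 → fail=0;  out ∅∪∅=∅
  n3('db'): parent n2 fail=0; on 'b' 0 → fail=0;  out ∅∪∅=∅
  n9('cc'): parent n8 fail=0; on 'c' 0 → fail=8;  out ∅∪∅=∅
  n12('dc'): parent n2 fail=0; on 'c' 0 → fail=8;  out ∅∪∅=∅
  n17('aa'): parent n1 fail=0; on 'a' 0 → fail=1;  out ∅∪{0}={0}
  n23('ca'): parent n8 fail=0; on 'a' 0 → fail=1;  out {6}∪{0}={0,6}
  n4('dbb'): parent n3 fail=0; on 'b' 0 → fail=0;  out ∅∪∅=∅
  n10('cca'): parent n9 fail=8; on 'a' 8 → fail=23;  out ∅∪{0,6}={0,6}
  n13('dcd'): parent n12 fail=8; on 'd' 8→0 → fail=2;  out ∅∪∅=∅
  n18('aab'): parent n17 fail=1; on 'b' 1→0 → fail=0;  out ∅∪∅=∅
  n20('dbc'): parent n3 fail=0; on 'c' 0 → fail=8;  out ∅∪∅=∅
  n5('dbbb'): parent n4 fail=0; on 'b' 0 → fail=0;  out ∅∪∅=∅
  n11('ccab'): parent n10 fail=23; on 'b' 23→1→0 → fail=0;  out {2}∪∅={2}
  n14('dcdb'): parent n13 fail=2; on 'b' 2 → fail=3;  out ∅∪∅=∅
  n19('aabc'): parent n18 fail=0; on 'c' 0 → fail=8;  out {4}∪∅={4}
  n21('dbcc'): parent n20 fail=8; on 'c' 8 → fail=9;  out ∅∪∅=∅
  n6('dbbbd'): parent n5 fail=0; on 'd' 0 → fail=2;  out ∅∪∅=∅
  n15('dcdba'): parent n14 fail=3; on 'a' 3→0 → fail=1;  out ∅∪{0}={0}
  n22('dbcca'): parent n21 fail=9; on 'a' 9 → fail=10;  out {5}∪{0,6}={0,5,6}
  n7('dbbbdd'): parent n6 fail=2; on 'd' 2→0 → fail=2;  out {1}∪∅={1}
  n16('dcdbab'): parent n15 fail=1; on 'b' 1→0 → fail=0;  out {3}∪∅={3}

Scan:
[0] read 'd'  n0⇒n2
[1] read 'b'  n2⇒n3
[2] read 'b'  n3⇒n4
[3] read 'b'  n4⇒n5
[4] read 'd'  n5⇒n6
[5] read 'd'  n6⇒n7  → match P1@[0:5]
[6] read 'a'  n7⇒n1 ·f  → match P0@[6:6]
[7] read 'd'  n1⇒n2 ·f
[8] read 'b'  n2⇒n3
[9] read 'b'  n3⇒n4
[10] read 'b'  n4⇒n5
[11] read 'd'  n5⇒n6
[12] read 'd'  n6⇒n7  → match P1@[7:12]
[13] read 'd'  n7⇒n2 ·f
[14] read 'b'  n2⇒n3
[15] read 'b'  n3⇒n4
[16] read 'b'  n4⇒n5
[17] read 'd'  n5⇒n6
[18] read 'd'  n6⇒n7  → match P1@[13:18]
[19] read 'b'  n7⇒n3 ·f
[20] read 'd'  n3⇒n2 ·f
[21] read 'b'  n2⇒n3
[22] read 'c'  n3⇒n20
[23] read 'c'  n20⇒n21
[24] read 'a'  n21⇒n22  → match P0@[24:24],P5@[20:24],P6@[23:24]
[25] read 'c'  n22⇒n8 ·f
[26] read 'a'  n8⇒n23  → match P0@[26:26],P6@[25:26]
[27] read 'd'  n23⇒n2 ·f
[28] read 'c'  n2⇒n12
[29] read 'd'  n12⇒n13
[30] read 'b'  n13⇒n14
[31] read 'a'  n14⇒n15  → match P0@[31:31]
[32] read 'b'  n15⇒n16  → match P3@[27:32]
[33] read 'd'  n16⇒n2 ·f
[34] read 'b'  n2⇒n3

Matches: [[5,1],[6,0],[12,1],[18,1],[24,0],[24,5],[24,6],[26,0],[26,6],[31,0],[32,3]]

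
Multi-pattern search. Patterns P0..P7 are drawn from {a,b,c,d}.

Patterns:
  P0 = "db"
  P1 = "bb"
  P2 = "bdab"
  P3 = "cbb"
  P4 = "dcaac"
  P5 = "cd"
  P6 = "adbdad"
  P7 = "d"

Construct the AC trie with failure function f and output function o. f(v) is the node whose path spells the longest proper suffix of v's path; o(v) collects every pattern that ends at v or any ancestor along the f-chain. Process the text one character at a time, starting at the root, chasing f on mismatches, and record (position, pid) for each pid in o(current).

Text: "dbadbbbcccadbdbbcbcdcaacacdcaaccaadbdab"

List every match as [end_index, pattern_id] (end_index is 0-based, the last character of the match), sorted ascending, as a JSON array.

Build:
Trie (insert patterns):
  n0 'ε': a→16 b→3 c→8 d→1
  n1 'd': b→2 c→11  ←P7
  n2 'db': ·  ←P0
  n3 'b': b→4 d→5
  n4 'bb': ·  ←P1
  n5 'bd': a→6
  n6 'bda': b→7
  n7 'bdab': ·  ←P2
  n8 'c': b→9 d→15
  n9 'cb': b→10
  n10 'cbb': ·  ←P3
  n11 'dc': a→12
  n12 'dca': a→13
  n13 'dcaa': c→14
  n14 'dcaac': ·  ←P4
  n15 'cd': ·  ←P5
  n16 'a': d→17
  n17 'ad': b→18
  n18 'adb': d→19
  n19 'adbd': a→20
  n20 'adbda': d→21
  n21 'adbdad': ·  ←P6

Failure links (BFS by depth):
  fail(1) 'd': from fail(0)=0 chase 'd': 0 ⇒ 0;  out={7}∪out(0)={7}
  fail(3) 'b': from fail(0)=0 chase 'b': 0 ⇒ 0;  out=∅∪out(0)=∅
  fail(8) 'c': from fail(0)=0 chase 'c': 0 ⇒ 0;  out=∅∪out(0)=∅
  fail(16) 'a': from fail(0)=0 chase 'a': 0 ⇒ 0;  out=∅∪out(0)=∅
  fail(2) 'db': from fail(1)=0 chase 'b': 0 ⇒ 3;  out={0}∪out(3)={0}
  fail(4) 'bb': from fail(3)=0 chase 'b': 0 ⇒ 3;  out={1}∪out(3)={1}
  fail(5) 'bd': from fail(3)=0 chase 'd': 0 ⇒ 1;  out=∅∪out(1)={7}
  fail(9) 'cb': from fail(8)=0 chase 'b': 0 ⇒ 3;  out=∅∪out(3)=∅
  fail(11) 'dc': from fail(1)=0 chase 'c': 0 ⇒ 8;  out=∅∪out(8)=∅
  fail(15) 'cd': from fail(8)=0 chase 'd': 0 ⇒ 1;  out={5}∪out(1)={5,7}
  fail(17) 'ad': from fail(16)=0 chase 'd': 0 ⇒ 1;  out=∅∪out(1)={7}
  fail(6) 'bda': from fail(5)=1 chase 'a': 1→0 ⇒ 16;  out=∅∪out(16)=∅
  fail(10) 'cbb': from fail(9)=3 chase 'b': 3 ⇒ 4;  out={3}∪out(4)={1,3}
  fail(12) 'dca': from fail(11)=8 chase 'a': 8→0 ⇒ 16;  out=∅∪out(16)=∅
  fail(18) 'adb': from fail(17)=1 chase 'b': 1 ⇒ 2;  out=∅∪out(2)={0}
  fail(7) 'bdab': from fail(6)=16 chase 'b': 16→0 ⇒ 3;  out={2}∪out(3)={2}
  fail(13) 'dcaa': from fail(12)=16 chase 'a': 16→0 ⇒ 16;  out=∅∪out(16)=∅
  fail(19) 'adbd': from fail(18)=2 chase 'd': 2→3 ⇒ 5;  out=∅∪out(5)={7}
  fail(14) 'dcaac': from fail(13)=16 chase 'c': 16→0 ⇒ 8;  out={4}∪out(8)={4}
  fail(20) 'adbda': from fail(19)=5 chase 'a': 5 ⇒ 6;  out=∅∪out(6)=∅
  fail(21) 'adbdad': from fail(20)=6 chase 'd': 6→16 ⇒ 17;  out={6}∪out(17)={6,7}

Text stream:
pos 0 'd': at 1  emit P7@[0:0]
pos 1 'b': at 2  emit P0@[0:1]
pos 2 'a': at 16 (fail-walked)
pos 3 'd': at 17  emit P7@[3:3]
pos 4 'b': at 18  emit P0@[3:4]
pos 5 'b': at 4 (fail-walked)  emit P1@[4:5]
pos 6 'b': at 4 (fail-walked)  emit P1@[5:6]
pos 7 'c': at 8 (fail-walked)
pos 8 'c': at 8 (fail-walked)
pos 9 'c': at 8 (fail-walked)
pos 10 'a': at 16 (fail-walked)
pos 11 'd': at 17  emit P7@[11:11]
pos 12 'b': at 18  emit P0@[11:12]
pos 13 'd': at 19  emit P7@[13:13]
pos 14 'b': at 2 (fail-walked)  emit P0@[13:14]
pos 15 'b': at 4 (fail-walked)  emit P1@[14:15]
pos 16 'c': at 8 (fail-walked)
pos 17 'b': at 9
pos 18 'c': at 8 (fail-walked)
pos 19 'd': at 15  emit P5@[18:19],P7@[19:19]
pos 20 'c': at 11 (fail-walked)
pos 21 'a': at 12
pos 22 'a': at 13
pos 23 'c': at 14  emit P4@[19:23]
pos 24 'a': at 16 (fail-walked)
pos 25 'c': at 8 (fail-walked)
pos 26 'd': at 15  emit P5@[25:26],P7@[26:26]
pos 27 'c': at 11 (fail-walked)
pos 28 'a': at 12
pos 29 'a': at 13
pos 30 'c': at 14  emit P4@[26:30]
pos 31 'c': at 8 (fail-walked)
pos 32 'a': at 16 (fail-walked)
pos 33 'a': at 16 (fail-walked)
pos 34 'd': at 17  emit P7@[34:34]
pos 35 'b': at 18  emit P0@[34:35]
pos 36 'd': at 19  emit P7@[36:36]
pos 37 'a': at 20
pos 38 'b': at 7 (fail-walked)  emit P2@[35:38]

Result: [[0,7],[1,0],[3,7],[4,0],[5,1],[6,1],[11,7],[12,0],[13,7],[14,0],[15,1],[19,5],[19,7],[23,4],[26,5],[26,7],[30,4],[34,7],[35,0],[36,7],[38,2]]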